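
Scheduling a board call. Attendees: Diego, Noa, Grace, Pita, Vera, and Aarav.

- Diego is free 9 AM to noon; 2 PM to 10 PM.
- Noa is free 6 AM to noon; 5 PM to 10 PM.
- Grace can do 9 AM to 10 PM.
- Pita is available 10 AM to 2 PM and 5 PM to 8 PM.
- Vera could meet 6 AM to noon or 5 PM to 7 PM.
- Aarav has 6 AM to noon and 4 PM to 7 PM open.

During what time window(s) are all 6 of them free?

10:00-12:00, 17:00-19:00

Diego ∩ Noa: 09:00-12:00, 17:00-22:00.
Diego ∩ Noa ∩ Grace: 09:00-12:00, 17:00-22:00.
Diego ∩ Noa ∩ Grace ∩ Pita: 10:00-12:00, 17:00-20:00.
Diego ∩ Noa ∩ Grace ∩ Pita ∩ Vera: 10:00-12:00, 17:00-19:00.
Diego ∩ Noa ∩ Grace ∩ Pita ∩ Vera ∩ Aarav: 10:00-12:00, 17:00-19:00.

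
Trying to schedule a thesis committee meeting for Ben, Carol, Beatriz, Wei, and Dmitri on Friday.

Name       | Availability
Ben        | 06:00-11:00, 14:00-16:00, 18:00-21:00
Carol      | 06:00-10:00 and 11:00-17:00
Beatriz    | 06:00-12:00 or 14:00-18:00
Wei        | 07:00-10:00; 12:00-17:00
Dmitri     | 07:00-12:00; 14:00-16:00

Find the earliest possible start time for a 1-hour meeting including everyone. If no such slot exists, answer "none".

Ben ∩ Carol: 06:00-10:00, 14:00-16:00.
Ben ∩ Carol ∩ Beatriz: 06:00-10:00, 14:00-16:00.
Ben ∩ Carol ∩ Beatriz ∩ Wei: 07:00-10:00, 14:00-16:00.
Ben ∩ Carol ∩ Beatriz ∩ Wei ∩ Dmitri: 07:00-10:00, 14:00-16:00.
The first common window of at least 60 minutes is 07:00-10:00, so the earliest start is 07:00.

07:00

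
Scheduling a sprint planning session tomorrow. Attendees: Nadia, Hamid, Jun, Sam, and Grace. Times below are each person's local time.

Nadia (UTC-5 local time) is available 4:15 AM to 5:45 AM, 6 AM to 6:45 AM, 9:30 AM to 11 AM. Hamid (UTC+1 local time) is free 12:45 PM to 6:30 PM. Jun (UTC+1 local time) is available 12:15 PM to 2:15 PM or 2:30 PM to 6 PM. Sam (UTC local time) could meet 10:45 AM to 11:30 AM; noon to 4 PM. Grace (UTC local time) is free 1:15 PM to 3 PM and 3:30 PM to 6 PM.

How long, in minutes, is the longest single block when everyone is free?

Nadia in UTC: 09:15-10:45, 11:00-11:45, 14:30-16:00 (add 5h to convert from UTC-5).
Hamid in UTC: 11:45-17:30 (subtract 1h to convert from UTC+1).
Jun in UTC: 11:15-13:15, 13:30-17:00 (subtract 1h to convert from UTC+1).
Sam in UTC: 10:45-11:30, 12:00-16:00.
Grace in UTC: 13:15-15:00, 15:30-18:00.
Nadia ∩ Hamid: 14:30-16:00.
Nadia ∩ Hamid ∩ Jun: 14:30-16:00.
Nadia ∩ Hamid ∩ Jun ∩ Sam: 14:30-16:00.
Nadia ∩ Hamid ∩ Jun ∩ Sam ∩ Grace: 14:30-15:00, 15:30-16:00.
So the common availability across everyone is 14:30-15:00, 15:30-16:00.
The longest is 14:30-15:00 at 30 minutes.

30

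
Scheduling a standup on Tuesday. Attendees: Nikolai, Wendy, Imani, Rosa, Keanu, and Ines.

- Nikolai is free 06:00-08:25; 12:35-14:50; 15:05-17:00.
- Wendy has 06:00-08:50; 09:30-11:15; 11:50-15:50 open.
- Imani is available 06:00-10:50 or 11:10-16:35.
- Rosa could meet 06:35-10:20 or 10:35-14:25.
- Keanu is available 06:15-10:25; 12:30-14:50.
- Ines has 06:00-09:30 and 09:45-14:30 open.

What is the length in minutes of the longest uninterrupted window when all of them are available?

Nikolai ∩ Wendy: 06:00-08:25, 12:35-14:50, 15:05-15:50.
Nikolai ∩ Wendy ∩ Imani: 06:00-08:25, 12:35-14:50, 15:05-15:50.
Nikolai ∩ Wendy ∩ Imani ∩ Rosa: 06:35-08:25, 12:35-14:25.
Nikolai ∩ Wendy ∩ Imani ∩ Rosa ∩ Keanu: 06:35-08:25, 12:35-14:25.
Nikolai ∩ Wendy ∩ Imani ∩ Rosa ∩ Keanu ∩ Ines: 06:35-08:25, 12:35-14:25.
The longest is 06:35-08:25 at 110 minutes.

110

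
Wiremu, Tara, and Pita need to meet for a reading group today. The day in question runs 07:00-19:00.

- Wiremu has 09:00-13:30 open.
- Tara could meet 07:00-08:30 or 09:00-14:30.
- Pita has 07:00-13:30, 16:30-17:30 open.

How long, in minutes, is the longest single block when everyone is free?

Wiremu ∩ Tara: 09:00-13:30.
Wiremu ∩ Tara ∩ Pita: 09:00-13:30.
So the common availability across everyone is 09:00-13:30.
The longest is 09:00-13:30 at 270 minutes.

270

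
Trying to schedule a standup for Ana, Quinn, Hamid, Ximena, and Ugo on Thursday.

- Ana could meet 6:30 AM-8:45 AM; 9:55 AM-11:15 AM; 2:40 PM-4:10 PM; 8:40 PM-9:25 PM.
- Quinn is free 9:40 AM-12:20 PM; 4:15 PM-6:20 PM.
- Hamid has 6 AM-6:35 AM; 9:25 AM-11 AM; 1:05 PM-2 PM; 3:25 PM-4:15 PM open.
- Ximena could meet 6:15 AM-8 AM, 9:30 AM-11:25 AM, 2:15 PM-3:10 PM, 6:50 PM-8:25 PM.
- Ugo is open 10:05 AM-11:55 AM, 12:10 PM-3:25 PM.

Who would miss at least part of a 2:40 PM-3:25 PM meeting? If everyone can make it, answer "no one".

Hamid, Quinn, Ximena

Ana: free for 14:40-15:25. Quinn: not fully free for 14:40-15:25. Hamid: not fully free for 14:40-15:25. Ximena: not fully free for 14:40-15:25. Ugo: free for 14:40-15:25.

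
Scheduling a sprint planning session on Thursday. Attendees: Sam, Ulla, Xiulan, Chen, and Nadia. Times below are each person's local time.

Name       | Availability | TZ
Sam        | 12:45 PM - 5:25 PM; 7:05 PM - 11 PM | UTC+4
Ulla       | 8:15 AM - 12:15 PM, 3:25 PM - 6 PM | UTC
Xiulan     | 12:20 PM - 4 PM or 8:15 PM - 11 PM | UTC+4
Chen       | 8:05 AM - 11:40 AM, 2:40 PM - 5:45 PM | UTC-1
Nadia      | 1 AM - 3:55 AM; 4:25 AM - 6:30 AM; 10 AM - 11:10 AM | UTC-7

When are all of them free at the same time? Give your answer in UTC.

Sam in UTC: 08:45-13:25, 15:05-19:00 (subtract 4h to convert from UTC+4).
Ulla in UTC: 08:15-12:15, 15:25-18:00.
Xiulan in UTC: 08:20-12:00, 16:15-19:00 (subtract 4h to convert from UTC+4).
Chen in UTC: 09:05-12:40, 15:40-18:45 (add 1h to convert from UTC-1).
Nadia in UTC: 08:00-10:55, 11:25-13:30, 17:00-18:10 (add 7h to convert from UTC-7).
Sam ∩ Ulla: 08:45-12:15, 15:25-18:00.
Sam ∩ Ulla ∩ Xiulan: 08:45-12:00, 16:15-18:00.
Sam ∩ Ulla ∩ Xiulan ∩ Chen: 09:05-12:00, 16:15-18:00.
Sam ∩ Ulla ∩ Xiulan ∩ Chen ∩ Nadia: 09:05-10:55, 11:25-12:00, 17:00-18:00.
Those are the intersection windows.

09:05-10:55, 11:25-12:00, 17:00-18:00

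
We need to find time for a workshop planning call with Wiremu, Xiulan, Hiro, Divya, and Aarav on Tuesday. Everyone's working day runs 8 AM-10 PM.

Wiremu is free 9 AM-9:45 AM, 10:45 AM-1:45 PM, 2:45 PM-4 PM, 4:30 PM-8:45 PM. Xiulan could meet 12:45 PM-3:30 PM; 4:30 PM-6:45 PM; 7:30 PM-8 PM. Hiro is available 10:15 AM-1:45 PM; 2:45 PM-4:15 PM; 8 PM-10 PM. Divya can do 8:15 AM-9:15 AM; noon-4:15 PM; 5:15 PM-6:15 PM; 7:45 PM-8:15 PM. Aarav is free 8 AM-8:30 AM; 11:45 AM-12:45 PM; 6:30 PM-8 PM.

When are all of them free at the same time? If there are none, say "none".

Wiremu ∩ Xiulan: 12:45-13:45, 14:45-15:30, 16:30-18:45, 19:30-20:00.
Wiremu ∩ Xiulan ∩ Hiro: 12:45-13:45, 14:45-15:30.
Wiremu ∩ Xiulan ∩ Hiro ∩ Divya: 12:45-13:45, 14:45-15:30.
Wiremu ∩ Xiulan ∩ Hiro ∩ Divya ∩ Aarav: ∅.
There is no time when everyone is free.

none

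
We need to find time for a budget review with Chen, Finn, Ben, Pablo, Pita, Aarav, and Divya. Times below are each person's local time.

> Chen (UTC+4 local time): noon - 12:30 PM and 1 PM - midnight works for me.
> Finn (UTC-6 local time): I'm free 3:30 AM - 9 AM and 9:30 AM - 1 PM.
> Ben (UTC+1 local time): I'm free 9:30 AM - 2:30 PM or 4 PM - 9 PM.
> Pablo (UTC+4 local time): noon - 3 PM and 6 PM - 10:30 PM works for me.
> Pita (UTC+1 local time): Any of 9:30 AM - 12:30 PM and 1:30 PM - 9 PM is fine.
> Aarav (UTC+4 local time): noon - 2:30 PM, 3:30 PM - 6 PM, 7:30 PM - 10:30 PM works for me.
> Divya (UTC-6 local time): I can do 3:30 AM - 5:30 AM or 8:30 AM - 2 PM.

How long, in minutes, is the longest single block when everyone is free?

Chen in UTC: 08:00-08:30, 09:00-20:00 (subtract 4h to convert from UTC+4).
Finn in UTC: 09:30-15:00, 15:30-19:00 (add 6h to convert from UTC-6).
Ben in UTC: 08:30-13:30, 15:00-20:00 (subtract 1h to convert from UTC+1).
Pablo in UTC: 08:00-11:00, 14:00-18:30 (subtract 4h to convert from UTC+4).
Pita in UTC: 08:30-11:30, 12:30-20:00 (subtract 1h to convert from UTC+1).
Aarav in UTC: 08:00-10:30, 11:30-14:00, 15:30-18:30 (subtract 4h to convert from UTC+4).
Divya in UTC: 09:30-11:30, 14:30-20:00 (add 6h to convert from UTC-6).
Chen ∩ Finn: 09:30-15:00, 15:30-19:00.
Chen ∩ Finn ∩ Ben: 09:30-13:30, 15:30-19:00.
Chen ∩ Finn ∩ Ben ∩ Pablo: 09:30-11:00, 15:30-18:30.
Chen ∩ Finn ∩ Ben ∩ Pablo ∩ Pita: 09:30-11:00, 15:30-18:30.
Chen ∩ Finn ∩ Ben ∩ Pablo ∩ Pita ∩ Aarav: 09:30-10:30, 15:30-18:30.
Chen ∩ Finn ∩ Ben ∩ Pablo ∩ Pita ∩ Aarav ∩ Divya: 09:30-10:30, 15:30-18:30.
Those are the intersection windows.
The longest is 15:30-18:30 at 180 minutes.

180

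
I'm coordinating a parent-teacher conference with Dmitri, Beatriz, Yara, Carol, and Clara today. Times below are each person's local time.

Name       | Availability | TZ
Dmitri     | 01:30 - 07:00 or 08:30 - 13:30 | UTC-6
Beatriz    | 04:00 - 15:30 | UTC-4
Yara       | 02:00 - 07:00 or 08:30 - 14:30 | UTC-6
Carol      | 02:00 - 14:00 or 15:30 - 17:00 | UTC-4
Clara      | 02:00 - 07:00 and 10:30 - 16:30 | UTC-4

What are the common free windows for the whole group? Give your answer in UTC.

Dmitri in UTC: 07:30-13:00, 14:30-19:30 (add 6h to convert from UTC-6).
Beatriz in UTC: 08:00-19:30 (add 4h to convert from UTC-4).
Yara in UTC: 08:00-13:00, 14:30-20:30 (add 6h to convert from UTC-6).
Carol in UTC: 06:00-18:00, 19:30-21:00 (add 4h to convert from UTC-4).
Clara in UTC: 06:00-11:00, 14:30-20:30 (add 4h to convert from UTC-4).
Dmitri ∩ Beatriz: 08:00-13:00, 14:30-19:30.
Dmitri ∩ Beatriz ∩ Yara: 08:00-13:00, 14:30-19:30.
Dmitri ∩ Beatriz ∩ Yara ∩ Carol: 08:00-13:00, 14:30-18:00.
Dmitri ∩ Beatriz ∩ Yara ∩ Carol ∩ Clara: 08:00-11:00, 14:30-18:00.

08:00-11:00, 14:30-18:00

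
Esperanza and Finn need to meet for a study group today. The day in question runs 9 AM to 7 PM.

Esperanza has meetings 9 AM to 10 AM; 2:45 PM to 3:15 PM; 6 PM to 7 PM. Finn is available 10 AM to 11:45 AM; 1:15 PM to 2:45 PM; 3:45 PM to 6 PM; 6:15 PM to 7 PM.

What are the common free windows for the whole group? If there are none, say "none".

10:00-11:45, 13:15-14:45, 15:45-18:00

Esperanza free: 10:00-14:45, 15:15-18:00 (invert busy blocks within the working day).
Finn free: 10:00-11:45, 13:15-14:45, 15:45-18:00, 18:15-19:00.
Esperanza ∩ Finn: 10:00-11:45, 13:15-14:45, 15:45-18:00.
So the common availability across everyone is 10:00-11:45, 13:15-14:45, 15:45-18:00.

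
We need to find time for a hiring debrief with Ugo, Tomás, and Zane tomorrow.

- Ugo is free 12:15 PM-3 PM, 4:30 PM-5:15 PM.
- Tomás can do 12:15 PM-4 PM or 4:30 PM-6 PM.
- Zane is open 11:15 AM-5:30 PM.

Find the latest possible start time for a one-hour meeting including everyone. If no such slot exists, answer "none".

14:00

Ugo ∩ Tomás: 12:15-15:00, 16:30-17:15.
Ugo ∩ Tomás ∩ Zane: 12:15-15:00, 16:30-17:15.
So the common availability across everyone is 12:15-15:00, 16:30-17:15.
The last common window of at least 60 minutes is 12:15-15:00; a 60-minute meeting can start as late as 14:00 and still end by 15:00.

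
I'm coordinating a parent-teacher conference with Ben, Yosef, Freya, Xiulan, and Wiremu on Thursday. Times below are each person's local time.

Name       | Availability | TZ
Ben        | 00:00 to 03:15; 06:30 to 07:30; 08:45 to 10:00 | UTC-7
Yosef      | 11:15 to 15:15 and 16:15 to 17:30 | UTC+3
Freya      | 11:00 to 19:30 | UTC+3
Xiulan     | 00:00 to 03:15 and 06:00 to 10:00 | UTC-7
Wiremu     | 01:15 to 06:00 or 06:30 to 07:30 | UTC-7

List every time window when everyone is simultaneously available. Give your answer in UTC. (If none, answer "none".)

Ben in UTC: 07:00-10:15, 13:30-14:30, 15:45-17:00 (add 7h to convert from UTC-7).
Yosef in UTC: 08:15-12:15, 13:15-14:30 (subtract 3h to convert from UTC+3).
Freya in UTC: 08:00-16:30 (subtract 3h to convert from UTC+3).
Xiulan in UTC: 07:00-10:15, 13:00-17:00 (add 7h to convert from UTC-7).
Wiremu in UTC: 08:15-13:00, 13:30-14:30 (add 7h to convert from UTC-7).
Ben ∩ Yosef: 08:15-10:15, 13:30-14:30.
Ben ∩ Yosef ∩ Freya: 08:15-10:15, 13:30-14:30.
Ben ∩ Yosef ∩ Freya ∩ Xiulan: 08:15-10:15, 13:30-14:30.
Ben ∩ Yosef ∩ Freya ∩ Xiulan ∩ Wiremu: 08:15-10:15, 13:30-14:30.
Those are the intersection windows.

08:15-10:15, 13:30-14:30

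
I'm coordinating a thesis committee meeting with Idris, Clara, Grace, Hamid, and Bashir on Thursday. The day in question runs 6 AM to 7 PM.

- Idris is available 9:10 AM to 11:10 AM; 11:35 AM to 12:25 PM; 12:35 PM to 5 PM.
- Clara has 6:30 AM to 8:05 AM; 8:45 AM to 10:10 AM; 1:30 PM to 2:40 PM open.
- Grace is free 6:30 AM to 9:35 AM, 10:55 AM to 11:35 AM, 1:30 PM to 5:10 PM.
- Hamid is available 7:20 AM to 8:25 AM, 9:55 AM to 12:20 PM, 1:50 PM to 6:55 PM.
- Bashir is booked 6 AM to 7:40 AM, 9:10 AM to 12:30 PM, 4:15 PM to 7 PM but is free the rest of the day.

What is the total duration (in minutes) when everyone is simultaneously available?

50

Idris free: 09:10-11:10, 11:35-12:25, 12:35-17:00.
Clara free: 06:30-08:05, 08:45-10:10, 13:30-14:40.
Grace free: 06:30-09:35, 10:55-11:35, 13:30-17:10.
Hamid free: 07:20-08:25, 09:55-12:20, 13:50-18:55.
Bashir free: 07:40-09:10, 12:30-16:15 (invert busy blocks within the working day).
Idris ∩ Clara: 09:10-10:10, 13:30-14:40.
Idris ∩ Clara ∩ Grace: 09:10-09:35, 13:30-14:40.
Idris ∩ Clara ∩ Grace ∩ Hamid: 13:50-14:40.
Idris ∩ Clara ∩ Grace ∩ Hamid ∩ Bashir: 13:50-14:40.
So the common availability across everyone is 13:50-14:40.
That's a single block of 50 minutes.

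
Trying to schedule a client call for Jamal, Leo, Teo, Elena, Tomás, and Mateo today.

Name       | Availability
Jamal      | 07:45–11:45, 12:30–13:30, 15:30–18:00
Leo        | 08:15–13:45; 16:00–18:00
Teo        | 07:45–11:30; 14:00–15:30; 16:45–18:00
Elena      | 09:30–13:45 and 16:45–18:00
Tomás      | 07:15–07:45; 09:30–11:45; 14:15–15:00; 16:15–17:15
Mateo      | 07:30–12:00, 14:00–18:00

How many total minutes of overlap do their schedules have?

Jamal ∩ Leo: 08:15-11:45, 12:30-13:30, 16:00-18:00.
Jamal ∩ Leo ∩ Teo: 08:15-11:30, 16:45-18:00.
Jamal ∩ Leo ∩ Teo ∩ Elena: 09:30-11:30, 16:45-18:00.
Jamal ∩ Leo ∩ Teo ∩ Elena ∩ Tomás: 09:30-11:30, 16:45-17:15.
Jamal ∩ Leo ∩ Teo ∩ Elena ∩ Tomás ∩ Mateo: 09:30-11:30, 16:45-17:15.
So the common availability across everyone is 09:30-11:30, 16:45-17:15.
Summing the common windows: 120 + 30 = 150 minutes.

150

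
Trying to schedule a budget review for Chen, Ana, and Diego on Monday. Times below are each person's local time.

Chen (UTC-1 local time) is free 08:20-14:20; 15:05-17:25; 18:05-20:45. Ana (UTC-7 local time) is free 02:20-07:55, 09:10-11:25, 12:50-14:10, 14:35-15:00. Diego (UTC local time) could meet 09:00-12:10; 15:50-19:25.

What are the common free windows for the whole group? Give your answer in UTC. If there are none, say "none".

Chen in UTC: 09:20-15:20, 16:05-18:25, 19:05-21:45 (add 1h to convert from UTC-1).
Ana in UTC: 09:20-14:55, 16:10-18:25, 19:50-21:10, 21:35-22:00 (add 7h to convert from UTC-7).
Diego in UTC: 09:00-12:10, 15:50-19:25.
Chen ∩ Ana: 09:20-14:55, 16:10-18:25, 19:50-21:10, 21:35-21:45.
Chen ∩ Ana ∩ Diego: 09:20-12:10, 16:10-18:25.

09:20-12:10, 16:10-18:25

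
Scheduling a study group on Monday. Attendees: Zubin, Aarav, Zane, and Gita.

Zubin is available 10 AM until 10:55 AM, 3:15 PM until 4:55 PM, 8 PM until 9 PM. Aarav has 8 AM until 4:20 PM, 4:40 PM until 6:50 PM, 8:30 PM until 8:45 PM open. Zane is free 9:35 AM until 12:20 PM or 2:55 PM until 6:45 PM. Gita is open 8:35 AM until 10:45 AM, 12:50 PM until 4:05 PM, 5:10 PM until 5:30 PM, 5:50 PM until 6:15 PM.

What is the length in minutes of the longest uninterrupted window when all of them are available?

Zubin ∩ Aarav: 10:00-10:55, 15:15-16:20, 16:40-16:55, 20:30-20:45.
Zubin ∩ Aarav ∩ Zane: 10:00-10:55, 15:15-16:20, 16:40-16:55.
Zubin ∩ Aarav ∩ Zane ∩ Gita: 10:00-10:45, 15:15-16:05.
The longest is 15:15-16:05 at 50 minutes.

50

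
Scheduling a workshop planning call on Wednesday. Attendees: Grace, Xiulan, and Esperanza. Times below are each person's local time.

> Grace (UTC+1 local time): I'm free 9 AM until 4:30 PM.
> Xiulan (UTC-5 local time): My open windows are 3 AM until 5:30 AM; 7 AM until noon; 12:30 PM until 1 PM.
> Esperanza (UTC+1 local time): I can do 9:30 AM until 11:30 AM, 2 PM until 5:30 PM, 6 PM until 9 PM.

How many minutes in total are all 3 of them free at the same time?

Grace in UTC: 08:00-15:30 (subtract 1h to convert from UTC+1).
Xiulan in UTC: 08:00-10:30, 12:00-17:00, 17:30-18:00 (add 5h to convert from UTC-5).
Esperanza in UTC: 08:30-10:30, 13:00-16:30, 17:00-20:00 (subtract 1h to convert from UTC+1).
Grace ∩ Xiulan: 08:00-10:30, 12:00-15:30.
Grace ∩ Xiulan ∩ Esperanza: 08:30-10:30, 13:00-15:30.
Summing the common windows: 120 + 150 = 270 minutes.

270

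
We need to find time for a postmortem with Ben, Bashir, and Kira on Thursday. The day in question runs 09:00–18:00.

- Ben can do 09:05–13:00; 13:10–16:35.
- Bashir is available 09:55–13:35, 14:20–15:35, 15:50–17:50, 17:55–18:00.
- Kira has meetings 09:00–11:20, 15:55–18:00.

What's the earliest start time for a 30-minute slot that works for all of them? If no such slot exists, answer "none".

11:20

Ben free: 09:05-13:00, 13:10-16:35.
Bashir free: 09:55-13:35, 14:20-15:35, 15:50-17:50, 17:55-18:00.
Kira free: 11:20-15:55 (invert busy blocks within the working day).
Ben ∩ Bashir: 09:55-13:00, 13:10-13:35, 14:20-15:35, 15:50-16:35.
Ben ∩ Bashir ∩ Kira: 11:20-13:00, 13:10-13:35, 14:20-15:35, 15:50-15:55.
The first common window of at least 30 minutes is 11:20-13:00, so the earliest start is 11:20.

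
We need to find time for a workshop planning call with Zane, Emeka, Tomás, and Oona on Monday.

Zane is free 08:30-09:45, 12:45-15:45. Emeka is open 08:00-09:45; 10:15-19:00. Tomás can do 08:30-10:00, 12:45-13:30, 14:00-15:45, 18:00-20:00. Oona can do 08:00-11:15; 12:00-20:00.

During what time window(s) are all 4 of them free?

08:30-09:45, 12:45-13:30, 14:00-15:45

Zane ∩ Emeka: 08:30-09:45, 12:45-15:45.
Zane ∩ Emeka ∩ Tomás: 08:30-09:45, 12:45-13:30, 14:00-15:45.
Zane ∩ Emeka ∩ Tomás ∩ Oona: 08:30-09:45, 12:45-13:30, 14:00-15:45.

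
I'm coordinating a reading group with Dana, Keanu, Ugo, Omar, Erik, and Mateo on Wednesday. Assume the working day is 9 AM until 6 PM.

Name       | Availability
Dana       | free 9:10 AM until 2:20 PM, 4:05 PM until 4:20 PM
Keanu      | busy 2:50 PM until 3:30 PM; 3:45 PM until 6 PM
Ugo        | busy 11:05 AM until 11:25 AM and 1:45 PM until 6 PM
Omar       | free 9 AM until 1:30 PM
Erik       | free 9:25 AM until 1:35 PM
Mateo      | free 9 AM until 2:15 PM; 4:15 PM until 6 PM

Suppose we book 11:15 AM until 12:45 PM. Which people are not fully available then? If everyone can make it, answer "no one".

Dana free: 09:10-14:20, 16:05-16:20.
Keanu free: 09:00-14:50, 15:30-15:45 (invert busy blocks within the working day).
Ugo free: 09:00-11:05, 11:25-13:45 (invert busy blocks within the working day).
Omar free: 09:00-13:30.
Erik free: 09:25-13:35.
Mateo free: 09:00-14:15, 16:15-18:00.
Dana: free for 11:15-12:45. Keanu: free for 11:15-12:45. Ugo: not fully free for 11:15-12:45. Omar: free for 11:15-12:45. Erik: free for 11:15-12:45. Mateo: free for 11:15-12:45.

Ugo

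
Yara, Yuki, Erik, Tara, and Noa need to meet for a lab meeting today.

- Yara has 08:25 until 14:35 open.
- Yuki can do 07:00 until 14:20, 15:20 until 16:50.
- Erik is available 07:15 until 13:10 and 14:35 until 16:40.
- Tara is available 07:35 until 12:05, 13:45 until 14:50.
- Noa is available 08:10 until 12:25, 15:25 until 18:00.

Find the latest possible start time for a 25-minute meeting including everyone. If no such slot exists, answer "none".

Yara ∩ Yuki: 08:25-14:20.
Yara ∩ Yuki ∩ Erik: 08:25-13:10.
Yara ∩ Yuki ∩ Erik ∩ Tara: 08:25-12:05.
Yara ∩ Yuki ∩ Erik ∩ Tara ∩ Noa: 08:25-12:05.
The last common window of at least 25 minutes is 08:25-12:05; a 25-minute meeting can start as late as 11:40 and still end by 12:05.

11:40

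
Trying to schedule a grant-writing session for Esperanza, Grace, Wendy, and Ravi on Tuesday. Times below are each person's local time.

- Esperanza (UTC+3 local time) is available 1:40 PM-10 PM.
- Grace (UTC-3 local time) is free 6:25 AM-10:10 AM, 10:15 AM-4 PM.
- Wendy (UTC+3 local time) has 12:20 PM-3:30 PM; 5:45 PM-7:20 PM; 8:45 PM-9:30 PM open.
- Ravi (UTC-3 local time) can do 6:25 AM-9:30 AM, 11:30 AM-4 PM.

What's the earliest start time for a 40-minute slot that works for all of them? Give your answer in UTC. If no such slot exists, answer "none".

10:40

Esperanza in UTC: 10:40-19:00 (subtract 3h to convert from UTC+3).
Grace in UTC: 09:25-13:10, 13:15-19:00 (add 3h to convert from UTC-3).
Wendy in UTC: 09:20-12:30, 14:45-16:20, 17:45-18:30 (subtract 3h to convert from UTC+3).
Ravi in UTC: 09:25-12:30, 14:30-19:00 (add 3h to convert from UTC-3).
Esperanza ∩ Grace: 10:40-13:10, 13:15-19:00.
Esperanza ∩ Grace ∩ Wendy: 10:40-12:30, 14:45-16:20, 17:45-18:30.
Esperanza ∩ Grace ∩ Wendy ∩ Ravi: 10:40-12:30, 14:45-16:20, 17:45-18:30.
So the common availability across everyone is 10:40-12:30, 14:45-16:20, 17:45-18:30.
The first common window of at least 40 minutes is 10:40-12:30, so the earliest start is 10:40.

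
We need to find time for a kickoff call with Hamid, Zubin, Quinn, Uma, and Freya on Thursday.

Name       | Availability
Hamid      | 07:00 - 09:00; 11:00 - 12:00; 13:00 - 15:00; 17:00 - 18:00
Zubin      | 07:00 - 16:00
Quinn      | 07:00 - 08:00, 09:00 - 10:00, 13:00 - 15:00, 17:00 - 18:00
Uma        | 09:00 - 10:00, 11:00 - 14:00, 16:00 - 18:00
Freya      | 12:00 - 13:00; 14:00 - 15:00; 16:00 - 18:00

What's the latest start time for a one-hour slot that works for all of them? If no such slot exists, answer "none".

none

Hamid ∩ Zubin: 07:00-09:00, 11:00-12:00, 13:00-15:00.
Hamid ∩ Zubin ∩ Quinn: 07:00-08:00, 13:00-15:00.
Hamid ∩ Zubin ∩ Quinn ∩ Uma: 13:00-14:00.
Hamid ∩ Zubin ∩ Quinn ∩ Uma ∩ Freya: ∅.
There is no time when everyone is free.
No common window is at least 60 minutes long.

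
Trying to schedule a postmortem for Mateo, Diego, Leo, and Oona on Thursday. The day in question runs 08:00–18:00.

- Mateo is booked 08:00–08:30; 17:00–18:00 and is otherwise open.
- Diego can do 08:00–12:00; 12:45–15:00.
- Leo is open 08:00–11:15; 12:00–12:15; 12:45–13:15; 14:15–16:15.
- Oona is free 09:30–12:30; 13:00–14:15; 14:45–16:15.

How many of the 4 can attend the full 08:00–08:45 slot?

2

Mateo free: 08:30-17:00 (invert busy blocks within the working day).
Diego free: 08:00-12:00, 12:45-15:00.
Leo free: 08:00-11:15, 12:00-12:15, 12:45-13:15, 14:15-16:15.
Oona free: 09:30-12:30, 13:00-14:15, 14:45-16:15.
Diego and Leo can make the full 08:00-08:45 slot — that's 2.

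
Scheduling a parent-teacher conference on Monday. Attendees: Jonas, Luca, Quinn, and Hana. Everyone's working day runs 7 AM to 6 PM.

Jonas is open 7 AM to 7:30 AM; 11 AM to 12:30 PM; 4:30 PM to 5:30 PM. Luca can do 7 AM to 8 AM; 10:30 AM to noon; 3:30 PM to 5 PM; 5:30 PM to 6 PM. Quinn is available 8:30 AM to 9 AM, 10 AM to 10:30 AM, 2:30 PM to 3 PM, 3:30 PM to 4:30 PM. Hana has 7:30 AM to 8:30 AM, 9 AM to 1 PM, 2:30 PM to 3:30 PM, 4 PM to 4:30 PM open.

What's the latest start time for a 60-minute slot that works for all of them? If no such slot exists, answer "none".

Jonas ∩ Luca: 07:00-07:30, 11:00-12:00, 16:30-17:00.
Jonas ∩ Luca ∩ Quinn: ∅.
Jonas ∩ Luca ∩ Quinn ∩ Hana: ∅.
There is no time when everyone is free.
No common window is at least 60 minutes long.

none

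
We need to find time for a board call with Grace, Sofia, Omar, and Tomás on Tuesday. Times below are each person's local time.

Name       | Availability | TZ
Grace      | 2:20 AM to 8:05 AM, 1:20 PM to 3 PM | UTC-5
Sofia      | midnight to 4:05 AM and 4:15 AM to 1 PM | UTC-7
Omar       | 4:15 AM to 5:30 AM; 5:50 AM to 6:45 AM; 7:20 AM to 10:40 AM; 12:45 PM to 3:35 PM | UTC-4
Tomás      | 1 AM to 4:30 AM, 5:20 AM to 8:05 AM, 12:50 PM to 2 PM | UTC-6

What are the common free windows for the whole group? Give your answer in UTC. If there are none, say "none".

08:15-09:30, 09:50-10:30, 11:20-13:05, 18:50-19:35

Grace in UTC: 07:20-13:05, 18:20-20:00 (add 5h to convert from UTC-5).
Sofia in UTC: 07:00-11:05, 11:15-20:00 (add 7h to convert from UTC-7).
Omar in UTC: 08:15-09:30, 09:50-10:45, 11:20-14:40, 16:45-19:35 (add 4h to convert from UTC-4).
Tomás in UTC: 07:00-10:30, 11:20-14:05, 18:50-20:00 (add 6h to convert from UTC-6).
Grace ∩ Sofia: 07:20-11:05, 11:15-13:05, 18:20-20:00.
Grace ∩ Sofia ∩ Omar: 08:15-09:30, 09:50-10:45, 11:20-13:05, 18:20-19:35.
Grace ∩ Sofia ∩ Omar ∩ Tomás: 08:15-09:30, 09:50-10:30, 11:20-13:05, 18:50-19:35.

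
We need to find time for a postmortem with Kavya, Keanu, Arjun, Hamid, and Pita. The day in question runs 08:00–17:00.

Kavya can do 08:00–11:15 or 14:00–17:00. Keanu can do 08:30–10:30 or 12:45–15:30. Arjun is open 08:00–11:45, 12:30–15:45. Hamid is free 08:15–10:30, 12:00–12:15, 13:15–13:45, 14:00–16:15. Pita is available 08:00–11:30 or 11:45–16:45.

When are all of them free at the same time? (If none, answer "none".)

Kavya ∩ Keanu: 08:30-10:30, 14:00-15:30.
Kavya ∩ Keanu ∩ Arjun: 08:30-10:30, 14:00-15:30.
Kavya ∩ Keanu ∩ Arjun ∩ Hamid: 08:30-10:30, 14:00-15:30.
Kavya ∩ Keanu ∩ Arjun ∩ Hamid ∩ Pita: 08:30-10:30, 14:00-15:30.
Those are the intersection windows.

08:30-10:30, 14:00-15:30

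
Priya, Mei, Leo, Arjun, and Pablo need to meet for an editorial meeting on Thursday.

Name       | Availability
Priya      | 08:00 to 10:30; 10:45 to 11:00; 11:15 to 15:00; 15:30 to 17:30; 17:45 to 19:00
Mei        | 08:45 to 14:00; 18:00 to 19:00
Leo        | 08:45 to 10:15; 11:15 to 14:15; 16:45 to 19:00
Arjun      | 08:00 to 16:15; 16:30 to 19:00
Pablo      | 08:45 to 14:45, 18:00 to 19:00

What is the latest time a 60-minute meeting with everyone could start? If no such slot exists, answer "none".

18:00

Priya ∩ Mei: 08:45-10:30, 10:45-11:00, 11:15-14:00, 18:00-19:00.
Priya ∩ Mei ∩ Leo: 08:45-10:15, 11:15-14:00, 18:00-19:00.
Priya ∩ Mei ∩ Leo ∩ Arjun: 08:45-10:15, 11:15-14:00, 18:00-19:00.
Priya ∩ Mei ∩ Leo ∩ Arjun ∩ Pablo: 08:45-10:15, 11:15-14:00, 18:00-19:00.
The last common window of at least 60 minutes is 18:00-19:00; a 60-minute meeting can start as late as 18:00 and still end by 19:00.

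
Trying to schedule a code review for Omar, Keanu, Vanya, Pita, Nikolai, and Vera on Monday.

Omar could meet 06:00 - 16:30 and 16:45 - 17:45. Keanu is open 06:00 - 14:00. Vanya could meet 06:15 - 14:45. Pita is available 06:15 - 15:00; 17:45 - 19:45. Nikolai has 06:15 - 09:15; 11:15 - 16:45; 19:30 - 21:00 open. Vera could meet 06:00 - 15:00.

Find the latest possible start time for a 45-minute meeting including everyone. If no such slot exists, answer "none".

13:15

Omar ∩ Keanu: 06:00-14:00.
Omar ∩ Keanu ∩ Vanya: 06:15-14:00.
Omar ∩ Keanu ∩ Vanya ∩ Pita: 06:15-14:00.
Omar ∩ Keanu ∩ Vanya ∩ Pita ∩ Nikolai: 06:15-09:15, 11:15-14:00.
Omar ∩ Keanu ∩ Vanya ∩ Pita ∩ Nikolai ∩ Vera: 06:15-09:15, 11:15-14:00.
Those are the intersection windows.
The last common window of at least 45 minutes is 11:15-14:00; a 45-minute meeting can start as late as 13:15 and still end by 14:00.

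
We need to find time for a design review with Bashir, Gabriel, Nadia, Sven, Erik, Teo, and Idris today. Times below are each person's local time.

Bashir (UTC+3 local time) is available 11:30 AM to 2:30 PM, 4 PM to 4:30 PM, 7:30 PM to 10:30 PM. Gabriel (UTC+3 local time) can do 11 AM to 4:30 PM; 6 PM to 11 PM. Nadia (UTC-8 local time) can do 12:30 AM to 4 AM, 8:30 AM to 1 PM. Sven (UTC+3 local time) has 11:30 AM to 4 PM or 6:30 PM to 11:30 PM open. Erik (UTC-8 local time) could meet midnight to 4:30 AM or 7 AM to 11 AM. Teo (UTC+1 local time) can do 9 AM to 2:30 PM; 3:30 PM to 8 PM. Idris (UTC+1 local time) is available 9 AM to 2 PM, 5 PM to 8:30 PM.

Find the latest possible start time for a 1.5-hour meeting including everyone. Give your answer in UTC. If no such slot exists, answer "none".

Bashir in UTC: 08:30-11:30, 13:00-13:30, 16:30-19:30 (subtract 3h to convert from UTC+3).
Gabriel in UTC: 08:00-13:30, 15:00-20:00 (subtract 3h to convert from UTC+3).
Nadia in UTC: 08:30-12:00, 16:30-21:00 (add 8h to convert from UTC-8).
Sven in UTC: 08:30-13:00, 15:30-20:30 (subtract 3h to convert from UTC+3).
Erik in UTC: 08:00-12:30, 15:00-19:00 (add 8h to convert from UTC-8).
Teo in UTC: 08:00-13:30, 14:30-19:00 (subtract 1h to convert from UTC+1).
Idris in UTC: 08:00-13:00, 16:00-19:30 (subtract 1h to convert from UTC+1).
Bashir ∩ Gabriel: 08:30-11:30, 13:00-13:30, 16:30-19:30.
Bashir ∩ Gabriel ∩ Nadia: 08:30-11:30, 16:30-19:30.
Bashir ∩ Gabriel ∩ Nadia ∩ Sven: 08:30-11:30, 16:30-19:30.
Bashir ∩ Gabriel ∩ Nadia ∩ Sven ∩ Erik: 08:30-11:30, 16:30-19:00.
Bashir ∩ Gabriel ∩ Nadia ∩ Sven ∩ Erik ∩ Teo: 08:30-11:30, 16:30-19:00.
Bashir ∩ Gabriel ∩ Nadia ∩ Sven ∩ Erik ∩ Teo ∩ Idris: 08:30-11:30, 16:30-19:00.
Those are the intersection windows.
The last common window of at least 90 minutes is 16:30-19:00; a 90-minute meeting can start as late as 17:30 and still end by 19:00.

17:30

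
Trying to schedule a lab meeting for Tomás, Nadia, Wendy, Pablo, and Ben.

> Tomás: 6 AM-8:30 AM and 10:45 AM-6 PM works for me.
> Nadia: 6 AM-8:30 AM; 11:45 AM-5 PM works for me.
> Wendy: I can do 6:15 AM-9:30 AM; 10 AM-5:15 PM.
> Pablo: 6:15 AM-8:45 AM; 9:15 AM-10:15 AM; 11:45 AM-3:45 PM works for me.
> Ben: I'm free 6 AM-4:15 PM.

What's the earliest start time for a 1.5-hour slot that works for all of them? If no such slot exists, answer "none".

Tomás ∩ Nadia: 06:00-08:30, 11:45-17:00.
Tomás ∩ Nadia ∩ Wendy: 06:15-08:30, 11:45-17:00.
Tomás ∩ Nadia ∩ Wendy ∩ Pablo: 06:15-08:30, 11:45-15:45.
Tomás ∩ Nadia ∩ Wendy ∩ Pablo ∩ Ben: 06:15-08:30, 11:45-15:45.
The first common window of at least 90 minutes is 06:15-08:30, so the earliest start is 06:15.

06:15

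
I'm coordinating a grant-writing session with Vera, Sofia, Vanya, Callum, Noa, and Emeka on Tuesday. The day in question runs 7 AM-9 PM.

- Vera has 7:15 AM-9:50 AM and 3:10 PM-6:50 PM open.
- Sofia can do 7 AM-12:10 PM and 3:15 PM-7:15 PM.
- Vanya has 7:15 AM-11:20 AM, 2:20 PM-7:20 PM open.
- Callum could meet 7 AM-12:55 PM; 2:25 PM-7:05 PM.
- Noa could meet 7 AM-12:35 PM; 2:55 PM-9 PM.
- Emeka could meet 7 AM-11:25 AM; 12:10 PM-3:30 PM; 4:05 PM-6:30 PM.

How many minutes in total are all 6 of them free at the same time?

Vera ∩ Sofia: 07:15-09:50, 15:15-18:50.
Vera ∩ Sofia ∩ Vanya: 07:15-09:50, 15:15-18:50.
Vera ∩ Sofia ∩ Vanya ∩ Callum: 07:15-09:50, 15:15-18:50.
Vera ∩ Sofia ∩ Vanya ∩ Callum ∩ Noa: 07:15-09:50, 15:15-18:50.
Vera ∩ Sofia ∩ Vanya ∩ Callum ∩ Noa ∩ Emeka: 07:15-09:50, 15:15-15:30, 16:05-18:30.
Summing the common windows: 155 + 15 + 145 = 315 minutes.

315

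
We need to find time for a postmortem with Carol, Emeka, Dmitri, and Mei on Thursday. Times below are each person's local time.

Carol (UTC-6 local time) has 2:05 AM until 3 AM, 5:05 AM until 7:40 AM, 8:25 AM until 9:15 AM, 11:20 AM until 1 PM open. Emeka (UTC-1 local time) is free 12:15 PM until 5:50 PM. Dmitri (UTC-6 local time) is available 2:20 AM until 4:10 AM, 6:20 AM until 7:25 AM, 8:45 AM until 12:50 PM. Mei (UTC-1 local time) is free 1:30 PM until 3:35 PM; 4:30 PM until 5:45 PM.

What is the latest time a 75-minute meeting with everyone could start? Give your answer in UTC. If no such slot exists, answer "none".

Carol in UTC: 08:05-09:00, 11:05-13:40, 14:25-15:15, 17:20-19:00 (add 6h to convert from UTC-6).
Emeka in UTC: 13:15-18:50 (add 1h to convert from UTC-1).
Dmitri in UTC: 08:20-10:10, 12:20-13:25, 14:45-18:50 (add 6h to convert from UTC-6).
Mei in UTC: 14:30-16:35, 17:30-18:45 (add 1h to convert from UTC-1).
Carol ∩ Emeka: 13:15-13:40, 14:25-15:15, 17:20-18:50.
Carol ∩ Emeka ∩ Dmitri: 13:15-13:25, 14:45-15:15, 17:20-18:50.
Carol ∩ Emeka ∩ Dmitri ∩ Mei: 14:45-15:15, 17:30-18:45.
The last common window of at least 75 minutes is 17:30-18:45; a 75-minute meeting can start as late as 17:30 and still end by 18:45.

17:30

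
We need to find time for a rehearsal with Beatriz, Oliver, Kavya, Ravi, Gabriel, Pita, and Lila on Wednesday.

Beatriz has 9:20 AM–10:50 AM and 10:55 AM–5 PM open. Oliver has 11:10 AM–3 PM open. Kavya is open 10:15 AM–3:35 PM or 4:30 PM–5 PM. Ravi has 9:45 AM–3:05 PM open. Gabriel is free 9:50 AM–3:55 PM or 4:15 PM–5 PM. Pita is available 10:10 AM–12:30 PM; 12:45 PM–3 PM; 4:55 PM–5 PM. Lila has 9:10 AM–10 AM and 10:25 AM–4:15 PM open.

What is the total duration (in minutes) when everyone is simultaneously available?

215

Beatriz ∩ Oliver: 11:10-15:00.
Beatriz ∩ Oliver ∩ Kavya: 11:10-15:00.
Beatriz ∩ Oliver ∩ Kavya ∩ Ravi: 11:10-15:00.
Beatriz ∩ Oliver ∩ Kavya ∩ Ravi ∩ Gabriel: 11:10-15:00.
Beatriz ∩ Oliver ∩ Kavya ∩ Ravi ∩ Gabriel ∩ Pita: 11:10-12:30, 12:45-15:00.
Beatriz ∩ Oliver ∩ Kavya ∩ Ravi ∩ Gabriel ∩ Pita ∩ Lila: 11:10-12:30, 12:45-15:00.
Summing the common windows: 80 + 135 = 215 minutes.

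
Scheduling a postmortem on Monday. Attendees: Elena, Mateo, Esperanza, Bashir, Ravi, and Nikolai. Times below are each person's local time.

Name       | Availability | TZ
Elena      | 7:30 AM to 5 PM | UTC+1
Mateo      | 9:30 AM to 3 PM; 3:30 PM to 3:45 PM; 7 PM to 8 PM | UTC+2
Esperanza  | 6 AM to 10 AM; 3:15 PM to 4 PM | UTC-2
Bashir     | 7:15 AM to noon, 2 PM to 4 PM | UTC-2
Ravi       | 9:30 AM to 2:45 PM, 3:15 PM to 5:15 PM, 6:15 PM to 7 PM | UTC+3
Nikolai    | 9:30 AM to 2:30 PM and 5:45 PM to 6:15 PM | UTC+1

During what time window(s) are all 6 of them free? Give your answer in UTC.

09:15-11:45

Elena in UTC: 06:30-16:00 (subtract 1h to convert from UTC+1).
Mateo in UTC: 07:30-13:00, 13:30-13:45, 17:00-18:00 (subtract 2h to convert from UTC+2).
Esperanza in UTC: 08:00-12:00, 17:15-18:00 (add 2h to convert from UTC-2).
Bashir in UTC: 09:15-14:00, 16:00-18:00 (add 2h to convert from UTC-2).
Ravi in UTC: 06:30-11:45, 12:15-14:15, 15:15-16:00 (subtract 3h to convert from UTC+3).
Nikolai in UTC: 08:30-13:30, 16:45-17:15 (subtract 1h to convert from UTC+1).
Elena ∩ Mateo: 07:30-13:00, 13:30-13:45.
Elena ∩ Mateo ∩ Esperanza: 08:00-12:00.
Elena ∩ Mateo ∩ Esperanza ∩ Bashir: 09:15-12:00.
Elena ∩ Mateo ∩ Esperanza ∩ Bashir ∩ Ravi: 09:15-11:45.
Elena ∩ Mateo ∩ Esperanza ∩ Bashir ∩ Ravi ∩ Nikolai: 09:15-11:45.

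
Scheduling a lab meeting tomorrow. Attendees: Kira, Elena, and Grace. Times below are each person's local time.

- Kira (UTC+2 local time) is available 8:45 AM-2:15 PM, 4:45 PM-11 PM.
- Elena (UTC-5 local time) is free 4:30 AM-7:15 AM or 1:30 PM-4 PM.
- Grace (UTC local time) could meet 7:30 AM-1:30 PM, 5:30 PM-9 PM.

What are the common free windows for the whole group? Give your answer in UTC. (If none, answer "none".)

Kira in UTC: 06:45-12:15, 14:45-21:00 (subtract 2h to convert from UTC+2).
Elena in UTC: 09:30-12:15, 18:30-21:00 (add 5h to convert from UTC-5).
Grace in UTC: 07:30-13:30, 17:30-21:00.
Kira ∩ Elena: 09:30-12:15, 18:30-21:00.
Kira ∩ Elena ∩ Grace: 09:30-12:15, 18:30-21:00.

09:30-12:15, 18:30-21:00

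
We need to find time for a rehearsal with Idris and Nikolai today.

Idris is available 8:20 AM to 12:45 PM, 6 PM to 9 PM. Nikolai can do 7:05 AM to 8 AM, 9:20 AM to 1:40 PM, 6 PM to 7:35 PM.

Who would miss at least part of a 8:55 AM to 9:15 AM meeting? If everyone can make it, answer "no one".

Nikolai

Idris: free for 08:55-09:15. Nikolai: not fully free for 08:55-09:15.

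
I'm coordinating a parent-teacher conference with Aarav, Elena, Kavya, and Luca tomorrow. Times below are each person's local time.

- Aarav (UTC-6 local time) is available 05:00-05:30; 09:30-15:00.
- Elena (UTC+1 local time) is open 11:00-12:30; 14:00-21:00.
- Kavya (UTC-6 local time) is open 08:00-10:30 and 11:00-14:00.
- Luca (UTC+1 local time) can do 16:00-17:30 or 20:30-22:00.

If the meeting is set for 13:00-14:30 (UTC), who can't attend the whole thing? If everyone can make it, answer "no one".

Aarav, Kavya, Luca

Aarav in UTC: 11:00-11:30, 15:30-21:00 (add 6h to convert from UTC-6).
Elena in UTC: 10:00-11:30, 13:00-20:00 (subtract 1h to convert from UTC+1).
Kavya in UTC: 14:00-16:30, 17:00-20:00 (add 6h to convert from UTC-6).
Luca in UTC: 15:00-16:30, 19:30-21:00 (subtract 1h to convert from UTC+1).
Aarav: not fully free for 13:00-14:30. Elena: free for 13:00-14:30. Kavya: not fully free for 13:00-14:30. Luca: not fully free for 13:00-14:30.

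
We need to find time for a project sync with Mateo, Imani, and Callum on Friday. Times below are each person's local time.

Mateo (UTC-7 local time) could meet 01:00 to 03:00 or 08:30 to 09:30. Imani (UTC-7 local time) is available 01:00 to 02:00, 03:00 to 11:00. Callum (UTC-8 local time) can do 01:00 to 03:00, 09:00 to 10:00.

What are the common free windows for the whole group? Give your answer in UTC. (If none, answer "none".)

Mateo in UTC: 08:00-10:00, 15:30-16:30 (add 7h to convert from UTC-7).
Imani in UTC: 08:00-09:00, 10:00-18:00 (add 7h to convert from UTC-7).
Callum in UTC: 09:00-11:00, 17:00-18:00 (add 8h to convert from UTC-8).
Mateo ∩ Imani: 08:00-09:00, 15:30-16:30.
Mateo ∩ Imani ∩ Callum: ∅.
There is no time when everyone is free.

none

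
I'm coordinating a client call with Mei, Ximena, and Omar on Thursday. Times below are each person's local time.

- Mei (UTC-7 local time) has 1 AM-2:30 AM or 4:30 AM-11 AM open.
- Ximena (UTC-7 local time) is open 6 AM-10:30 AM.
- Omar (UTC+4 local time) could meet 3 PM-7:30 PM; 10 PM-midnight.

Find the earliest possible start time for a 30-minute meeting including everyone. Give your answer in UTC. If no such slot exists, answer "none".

13:00

Mei in UTC: 08:00-09:30, 11:30-18:00 (add 7h to convert from UTC-7).
Ximena in UTC: 13:00-17:30 (add 7h to convert from UTC-7).
Omar in UTC: 11:00-15:30, 18:00-20:00 (subtract 4h to convert from UTC+4).
Mei ∩ Ximena: 13:00-17:30.
Mei ∩ Ximena ∩ Omar: 13:00-15:30.
The first common window of at least 30 minutes is 13:00-15:30, so the earliest start is 13:00.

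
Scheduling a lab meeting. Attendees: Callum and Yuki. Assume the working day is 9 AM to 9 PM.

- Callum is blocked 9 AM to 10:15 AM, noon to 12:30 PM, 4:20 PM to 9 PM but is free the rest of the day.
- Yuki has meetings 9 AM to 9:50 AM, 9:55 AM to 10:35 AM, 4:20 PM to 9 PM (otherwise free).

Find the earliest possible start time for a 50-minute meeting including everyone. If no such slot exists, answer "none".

Callum free: 10:15-12:00, 12:30-16:20 (invert busy blocks within the working day).
Yuki free: 09:50-09:55, 10:35-16:20 (invert busy blocks within the working day).
Callum ∩ Yuki: 10:35-12:00, 12:30-16:20.
Those are the intersection windows.
The first common window of at least 50 minutes is 10:35-12:00, so the earliest start is 10:35.

10:35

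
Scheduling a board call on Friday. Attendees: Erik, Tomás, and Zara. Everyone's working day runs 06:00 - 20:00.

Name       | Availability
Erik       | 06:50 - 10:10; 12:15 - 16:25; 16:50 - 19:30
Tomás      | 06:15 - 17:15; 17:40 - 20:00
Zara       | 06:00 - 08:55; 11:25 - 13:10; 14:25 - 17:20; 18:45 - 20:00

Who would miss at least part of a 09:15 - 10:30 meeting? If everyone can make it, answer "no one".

Erik, Zara

Erik: not fully free for 09:15-10:30. Tomás: free for 09:15-10:30. Zara: not fully free for 09:15-10:30.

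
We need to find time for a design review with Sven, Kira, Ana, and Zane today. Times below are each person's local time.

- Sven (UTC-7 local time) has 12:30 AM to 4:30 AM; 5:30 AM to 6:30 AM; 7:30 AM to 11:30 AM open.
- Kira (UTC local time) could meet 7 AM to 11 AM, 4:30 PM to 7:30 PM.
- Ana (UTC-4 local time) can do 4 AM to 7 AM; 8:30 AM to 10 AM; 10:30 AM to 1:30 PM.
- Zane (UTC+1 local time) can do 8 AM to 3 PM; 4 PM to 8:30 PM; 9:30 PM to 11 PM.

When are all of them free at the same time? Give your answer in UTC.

Sven in UTC: 07:30-11:30, 12:30-13:30, 14:30-18:30 (add 7h to convert from UTC-7).
Kira in UTC: 07:00-11:00, 16:30-19:30.
Ana in UTC: 08:00-11:00, 12:30-14:00, 14:30-17:30 (add 4h to convert from UTC-4).
Zane in UTC: 07:00-14:00, 15:00-19:30, 20:30-22:00 (subtract 1h to convert from UTC+1).
Sven ∩ Kira: 07:30-11:00, 16:30-18:30.
Sven ∩ Kira ∩ Ana: 08:00-11:00, 16:30-17:30.
Sven ∩ Kira ∩ Ana ∩ Zane: 08:00-11:00, 16:30-17:30.
Those are the intersection windows.

08:00-11:00, 16:30-17:30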